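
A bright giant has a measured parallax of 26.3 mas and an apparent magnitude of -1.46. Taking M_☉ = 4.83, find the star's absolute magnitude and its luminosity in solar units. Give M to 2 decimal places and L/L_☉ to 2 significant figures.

M ≈ -4.36; L/L_☉ ≈ 4700

d = 1/p = 1000/26.3 mas = 38.02 pc
M = m − 5 log₁₀ d + 5 = -1.46 − 5·1.5800 + 5 = -4.360
M − M_☉ = -4.360 − 4.83 = -9.190
L/L_☉ = 10^(−0.4 × -9.190) = 4743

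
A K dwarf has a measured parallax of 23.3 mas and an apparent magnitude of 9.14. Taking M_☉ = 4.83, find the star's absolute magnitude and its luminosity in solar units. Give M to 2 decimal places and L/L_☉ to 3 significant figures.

d = 1/p = 1000/23.3 mas = 42.92 pc
M = m − 5 log₁₀ d + 5 = 9.14 − 5·1.6326 + 5 = 5.977
M − M_☉ = 5.977 − 4.83 = 1.147
L/L_☉ = 10^(−0.4 × 1.147) = 0.3478

M ≈ 5.98; L/L_☉ ≈ 0.348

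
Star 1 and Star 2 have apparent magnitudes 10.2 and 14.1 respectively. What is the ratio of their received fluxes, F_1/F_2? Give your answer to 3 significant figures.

F_1/F_2 ≈ 36.3

Magnitude difference = -3.9
Flux ratio = 10^(−0.4 Δm) = 10^(−0.4 × -3.9) = 10^1.560 = 36.31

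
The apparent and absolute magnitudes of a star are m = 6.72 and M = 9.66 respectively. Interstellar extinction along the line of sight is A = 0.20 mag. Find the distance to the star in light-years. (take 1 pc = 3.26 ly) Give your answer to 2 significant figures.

m − M = 5 log₁₀(d/10 pc) + A  ⇒  6.72 − (9.66) − 0.20 = 5 log₁₀(d/10)
-3.140 = 5 log₁₀(d/10)
log₁₀ d = (m − M − A)/5 + 1 = 0.3720
d = 10^0.3720 = 2.355 pc
= 7.677 ly

d ≈ 7.7 ly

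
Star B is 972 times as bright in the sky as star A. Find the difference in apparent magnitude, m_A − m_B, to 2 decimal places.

m_A − m_B ≈ 7.47

Pogson: Δm = −2.5 log₁₀(ratio) = −2.5 log₁₀(972) = −2.5 × 2.9877 = -7.469
Star B is brighter so has the smaller magnitude: m_A − m_B is positive.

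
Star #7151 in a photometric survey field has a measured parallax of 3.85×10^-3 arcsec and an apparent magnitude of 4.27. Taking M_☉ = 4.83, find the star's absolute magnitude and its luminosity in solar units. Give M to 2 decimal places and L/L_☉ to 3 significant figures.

M ≈ -2.80; L/L_☉ ≈ 1130

d = 1/p = 1/3.85×10^-3″ = 259.7 pc
M = m − 5 log₁₀ d + 5 = 4.27 − 5·2.4145 + 5 = -2.803
M − M_☉ = -2.803 − 4.83 = -7.633
L/L_☉ = 10^(−0.4 × -7.633) = 1130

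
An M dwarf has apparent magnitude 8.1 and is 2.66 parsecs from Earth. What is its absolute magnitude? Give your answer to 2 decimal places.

M ≈ 10.98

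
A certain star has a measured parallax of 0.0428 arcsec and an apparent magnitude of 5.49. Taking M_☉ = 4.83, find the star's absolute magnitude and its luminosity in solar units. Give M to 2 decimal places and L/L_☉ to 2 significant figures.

d = 1/p = 1/0.0428″ = 23.36 pc
M = m − 5 log₁₀ d + 5 = 5.49 − 5·1.3686 + 5 = 3.647
M − M_☉ = 3.647 − 4.83 = -1.183
L/L_☉ = 10^(−0.4 × -1.183) = 2.972

M ≈ 3.65; L/L_☉ ≈ 3.0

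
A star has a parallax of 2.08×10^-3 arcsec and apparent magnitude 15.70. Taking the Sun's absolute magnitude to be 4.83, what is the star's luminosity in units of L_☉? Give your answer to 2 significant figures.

d = 1/p = 1/2.08×10^-3″ = 480.8 pc
M = m − 5 log₁₀ d + 5 = 15.70 − 5·2.6819 + 5 = 7.290
M − M_☉ = 7.290 − 4.83 = 2.460
L/L_☉ = 10^(−0.4 × 2.460) = 0.1037

L/L_☉ ≈ 0.10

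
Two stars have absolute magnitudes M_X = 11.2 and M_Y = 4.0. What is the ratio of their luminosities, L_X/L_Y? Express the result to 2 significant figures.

L_X/L_Y ≈ 1.3×10^-3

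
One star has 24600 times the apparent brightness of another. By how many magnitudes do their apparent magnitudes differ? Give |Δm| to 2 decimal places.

|Δm| ≈ 10.98

Pogson: Δm = −2.5 log₁₀(ratio) = −2.5 log₁₀(24600) = −2.5 × 4.3909 = -10.977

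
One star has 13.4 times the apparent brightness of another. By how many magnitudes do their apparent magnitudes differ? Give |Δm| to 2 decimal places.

|Δm| ≈ 2.82

Pogson: Δm = −2.5 log₁₀(ratio) = −2.5 log₁₀(13.4) = −2.5 × 1.1271 = -2.818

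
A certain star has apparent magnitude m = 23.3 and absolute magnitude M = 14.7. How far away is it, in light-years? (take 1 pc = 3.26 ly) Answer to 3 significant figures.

d ≈ 1710 ly

μ = m − M = 8.600
m − M = 5 log₁₀ d − 5
log₁₀ d = (m − M)/5 + 1 = 2.7200
d = 10^2.7200 = 524.8 pc
= 1711 ly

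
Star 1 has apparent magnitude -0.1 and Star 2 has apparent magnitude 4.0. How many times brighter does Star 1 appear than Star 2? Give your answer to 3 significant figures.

43.7

Magnitude difference = -4.1
Flux ratio = 10^(−0.4 Δm) = 10^(−0.4 × -4.1) = 10^1.640 = 43.65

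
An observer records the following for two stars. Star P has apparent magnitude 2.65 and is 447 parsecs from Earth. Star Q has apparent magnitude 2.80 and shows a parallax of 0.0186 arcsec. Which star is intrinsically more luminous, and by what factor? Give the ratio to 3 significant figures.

Star P is more luminous, by a factor of 79.4.

Star P: M = m − 5 log₁₀ d + 5 = 2.65 − 5·2.6503 + 5 = -5.602
Star Q: d = 1/p = 1/0.0186″ = 53.76 pc
Star Q: M = m − 5 log₁₀ d + 5 = 2.80 − 5·1.7305 + 5 = -0.852
ΔM = M_P − M_Q = -5.602 − (-0.852) = -4.749; smaller M is more luminous → Star P.
L ratio = 10^(0.4 |ΔM|) = 10^1.900 = 79.37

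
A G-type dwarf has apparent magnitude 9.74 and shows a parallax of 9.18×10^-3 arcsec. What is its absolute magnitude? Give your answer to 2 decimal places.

M ≈ 4.55

d = 1/p = 1/9.18×10^-3″ = 108.9 pc
5 log₁₀(d/10 pc) = 5 log₁₀(108.9) − 5 = 5.186
M = m − 5 log₁₀(d/10) = 9.74 − 5.186 = 4.554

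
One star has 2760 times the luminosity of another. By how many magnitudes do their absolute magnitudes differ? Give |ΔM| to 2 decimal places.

Pogson: ΔM = −2.5 log₁₀(ratio) = −2.5 log₁₀(2760) = −2.5 × 3.4409 = -8.602

|ΔM| ≈ 8.60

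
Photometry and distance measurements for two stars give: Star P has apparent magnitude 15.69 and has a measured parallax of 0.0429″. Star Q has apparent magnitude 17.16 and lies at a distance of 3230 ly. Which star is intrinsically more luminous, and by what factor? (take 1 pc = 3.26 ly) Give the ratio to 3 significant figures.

Star P: d = 1/p = 1/0.0429″ = 23.31 pc
Star P: M = m − 5 log₁₀ d + 5 = 15.69 − 5·1.3675 + 5 = 13.852
Star Q: d = 3230 ly / 3.26 = 990.8 pc
Star Q: M = m − 5 log₁₀ d + 5 = 17.16 − 5·2.9960 + 5 = 7.180
ΔM = M_P − M_Q = 13.852 − (7.180) = 6.672; smaller M is more luminous → Star Q.
L ratio = 10^(0.4 |ΔM|) = 10^2.669 = 466.5

Star Q is more luminous, by a factor of 467.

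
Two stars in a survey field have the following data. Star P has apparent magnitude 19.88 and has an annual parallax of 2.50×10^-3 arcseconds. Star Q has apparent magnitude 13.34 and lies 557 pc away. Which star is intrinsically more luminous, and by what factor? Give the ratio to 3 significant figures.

Star P: d = 1/p = 1/2.50×10^-3″ = 400.0 pc
Star P: M = m − 5 log₁₀ d + 5 = 19.88 − 5·2.6021 + 5 = 11.870
Star Q: M = m − 5 log₁₀ d + 5 = 13.34 − 5·2.7459 + 5 = 4.611
ΔM = M_P − M_Q = 11.870 − (4.611) = 7.259; smaller M is more luminous → Star Q.
L ratio = 10^(0.4 |ΔM|) = 10^2.904 = 800.9

Star Q is more luminous, by a factor of 801.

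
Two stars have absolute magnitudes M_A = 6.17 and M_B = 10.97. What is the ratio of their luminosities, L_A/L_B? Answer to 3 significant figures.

L_A/L_B ≈ 83.2

ΔM = M_A − M_B = -4.80
L_A/L_B = 10^(−0.4 ΔM) = 10^1.920 = 83.18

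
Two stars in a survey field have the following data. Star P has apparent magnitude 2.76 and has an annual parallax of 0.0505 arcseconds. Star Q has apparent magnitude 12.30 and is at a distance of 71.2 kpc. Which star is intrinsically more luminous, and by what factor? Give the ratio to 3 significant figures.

Star Q is more luminous, by a factor of 1970.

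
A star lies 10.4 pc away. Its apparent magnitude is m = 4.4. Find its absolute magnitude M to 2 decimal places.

5 log₁₀(d/10 pc) = 5 log₁₀(10.40) − 5 = 0.085
M = m − 5 log₁₀(d/10) = 4.4 − 0.085 = 4.315

M ≈ 4.31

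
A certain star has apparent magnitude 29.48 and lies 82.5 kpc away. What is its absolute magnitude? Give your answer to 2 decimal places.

d = 82.5 kpc = 82500 pc
5 log₁₀(d/10 pc) = 5 log₁₀(82500) − 5 = 19.582
M = m − 5 log₁₀(d/10) = 29.48 − 19.582 = 9.898

M ≈ 9.90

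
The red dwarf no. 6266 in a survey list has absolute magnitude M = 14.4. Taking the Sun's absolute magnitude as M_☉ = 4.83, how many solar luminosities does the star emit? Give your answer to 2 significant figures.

M − M_☉ = 14.4 − 4.83 = 9.570
L/L_☉ = 10^(−0.4 (M − M_☉)) = 10^-3.828 = 1.486×10^-4

L/L_☉ ≈ 1.5×10^-4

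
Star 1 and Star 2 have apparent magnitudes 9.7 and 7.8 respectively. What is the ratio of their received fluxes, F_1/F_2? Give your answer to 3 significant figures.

F_1/F_2 ≈ 0.174

Magnitude difference = 1.9
Flux ratio = 10^(−0.4 Δm) = 10^(−0.4 × 1.9) = 10^-0.760 = 0.1738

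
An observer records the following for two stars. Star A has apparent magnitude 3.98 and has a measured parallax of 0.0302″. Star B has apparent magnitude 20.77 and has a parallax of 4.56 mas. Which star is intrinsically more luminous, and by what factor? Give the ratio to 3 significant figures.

Star A is more luminous, by a factor of 119000.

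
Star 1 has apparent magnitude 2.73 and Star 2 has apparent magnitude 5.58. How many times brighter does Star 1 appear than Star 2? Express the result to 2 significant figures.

Δm = 2.73 − (5.58) = -2.85
Flux ratio = 10^(−0.4 Δm) = 10^(−0.4 × -2.85) = 10^1.140 = 13.80

14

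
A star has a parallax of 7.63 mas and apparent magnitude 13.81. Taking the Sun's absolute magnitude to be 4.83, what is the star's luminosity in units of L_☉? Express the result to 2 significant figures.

L/L_☉ ≈ 0.044

d = 1/p = 1000/7.63 mas = 131.1 pc
M = m − 5 log₁₀ d + 5 = 13.81 − 5·2.1175 + 5 = 8.223
M − M_☉ = 8.223 − 4.83 = 3.393
L/L_☉ = 10^(−0.4 × 3.393) = 0.04395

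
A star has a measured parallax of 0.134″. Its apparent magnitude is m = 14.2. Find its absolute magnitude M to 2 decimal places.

d = 1/p = 1/0.134″ = 7.463 pc
5 log₁₀(d/10 pc) = 5 log₁₀(7.463) − 5 = -0.636
M = m − 5 log₁₀(d/10) = 14.2 + 0.636 = 14.836

M ≈ 14.84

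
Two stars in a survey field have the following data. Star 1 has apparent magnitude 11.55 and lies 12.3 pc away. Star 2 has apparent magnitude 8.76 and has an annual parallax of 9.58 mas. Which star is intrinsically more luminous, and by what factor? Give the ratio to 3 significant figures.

Star 2 is more luminous, by a factor of 941.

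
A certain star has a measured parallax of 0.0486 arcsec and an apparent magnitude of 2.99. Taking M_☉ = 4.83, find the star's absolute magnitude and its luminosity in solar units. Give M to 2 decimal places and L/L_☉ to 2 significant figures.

M ≈ 1.42; L/L_☉ ≈ 23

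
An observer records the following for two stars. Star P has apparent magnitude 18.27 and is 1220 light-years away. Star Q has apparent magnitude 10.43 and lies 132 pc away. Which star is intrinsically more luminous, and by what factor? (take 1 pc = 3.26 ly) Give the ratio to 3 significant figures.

Star Q is more luminous, by a factor of 170.

Star P: d = 1220 ly / 3.26 = 374.2 pc
Star P: M = m − 5 log₁₀ d + 5 = 18.27 − 5·2.5731 + 5 = 10.404
Star Q: M = m − 5 log₁₀ d + 5 = 10.43 − 5·2.1206 + 5 = 4.827
ΔM = M_P − M_Q = 10.404 − (4.827) = 5.577; smaller M is more luminous → Star Q.
L ratio = 10^(0.4 |ΔM|) = 10^2.231 = 170.2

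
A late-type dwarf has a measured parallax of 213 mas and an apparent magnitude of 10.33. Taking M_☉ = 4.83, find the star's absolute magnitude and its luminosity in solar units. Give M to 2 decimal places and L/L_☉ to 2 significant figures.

d = 1/p = 1000/213 mas = 4.695 pc
M = m − 5 log₁₀ d + 5 = 10.33 − 5·0.6716 + 5 = 11.972
M − M_☉ = 11.972 − 4.83 = 7.142
L/L_☉ = 10^(−0.4 × 7.142) = 1.391×10^-3

M ≈ 11.97; L/L_☉ ≈ 1.4×10^-3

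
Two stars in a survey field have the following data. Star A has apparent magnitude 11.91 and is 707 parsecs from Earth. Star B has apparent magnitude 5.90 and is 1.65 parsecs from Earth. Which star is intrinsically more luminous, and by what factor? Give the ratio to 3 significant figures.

Star A is more luminous, by a factor of 724.

Star A: M = m − 5 log₁₀ d + 5 = 11.91 − 5·2.8494 + 5 = 2.663
Star B: M = m − 5 log₁₀ d + 5 = 5.90 − 5·0.2175 + 5 = 9.813
ΔM = M_A − M_B = 2.663 − (9.813) = -7.150; smaller M is more luminous → Star A.
L ratio = 10^(0.4 |ΔM|) = 10^2.860 = 724.2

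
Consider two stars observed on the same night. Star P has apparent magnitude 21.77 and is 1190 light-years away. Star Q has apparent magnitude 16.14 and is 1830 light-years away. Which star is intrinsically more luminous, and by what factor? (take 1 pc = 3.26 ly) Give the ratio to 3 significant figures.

Star P: d = 1190 ly / 3.26 = 365.0 pc
Star P: M = m − 5 log₁₀ d + 5 = 21.77 − 5·2.5623 + 5 = 13.958
Star Q: d = 1830 ly / 3.26 = 561.3 pc
Star Q: M = m − 5 log₁₀ d + 5 = 16.14 − 5·2.7492 + 5 = 7.394
ΔM = M_P − M_Q = 13.958 − (7.394) = 6.565; smaller M is more luminous → Star Q.
L ratio = 10^(0.4 |ΔM|) = 10^2.626 = 422.5

Star Q is more luminous, by a factor of 422.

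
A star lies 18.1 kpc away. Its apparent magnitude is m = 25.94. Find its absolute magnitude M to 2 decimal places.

d = 18.1 kpc = 18100 pc
5 log₁₀(d/10 pc) = 5 log₁₀(18100) − 5 = 16.288
M = m − 5 log₁₀(d/10) = 25.94 − 16.288 = 9.652

M ≈ 9.65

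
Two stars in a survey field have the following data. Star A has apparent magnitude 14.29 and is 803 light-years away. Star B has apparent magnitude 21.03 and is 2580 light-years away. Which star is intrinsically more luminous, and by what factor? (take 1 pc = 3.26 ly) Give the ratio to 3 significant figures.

Star A is more luminous, by a factor of 48.1.

Star A: d = 803 ly / 3.26 = 246.3 pc
Star A: M = m − 5 log₁₀ d + 5 = 14.29 − 5·2.3915 + 5 = 7.333
Star B: d = 2580 ly / 3.26 = 791.4 pc
Star B: M = m − 5 log₁₀ d + 5 = 21.03 − 5·2.8984 + 5 = 11.538
ΔM = M_A − M_B = 7.333 − (11.538) = -4.205; smaller M is more luminous → Star A.
L ratio = 10^(0.4 |ΔM|) = 10^1.682 = 48.11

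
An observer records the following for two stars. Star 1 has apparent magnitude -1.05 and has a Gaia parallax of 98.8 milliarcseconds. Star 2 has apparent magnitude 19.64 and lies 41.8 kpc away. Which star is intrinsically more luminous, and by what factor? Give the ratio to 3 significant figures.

Star 1 is more luminous, by a factor of 11.1.

Star 1: p = 98.8 mas = 0.0988″ → d = 1/p = 10.12 pc
Star 1: M = m − 5 log₁₀ d + 5 = -1.05 − 5·1.0052 + 5 = -1.076
Star 2: d = 41.8 kpc = 41800 pc
Star 2: M = m − 5 log₁₀ d + 5 = 19.64 − 5·4.6212 + 5 = 1.534
ΔM = M_1 − M_2 = -1.076 − (1.534) = -2.610; smaller M is more luminous → Star 1.
L ratio = 10^(0.4 |ΔM|) = 10^1.044 = 11.07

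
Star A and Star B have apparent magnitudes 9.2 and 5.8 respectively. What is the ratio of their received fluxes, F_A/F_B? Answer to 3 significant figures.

Δm = 9.2 − (5.8) = 3.4
Flux ratio = 10^(−0.4 Δm) = 10^(−0.4 × 3.4) = 10^-1.360 = 0.04365

F_A/F_B ≈ 0.0437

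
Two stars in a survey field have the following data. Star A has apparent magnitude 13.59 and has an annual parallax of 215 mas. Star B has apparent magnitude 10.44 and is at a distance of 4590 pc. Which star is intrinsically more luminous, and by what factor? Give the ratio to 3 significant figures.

Star B is more luminous, by a factor of 1.77×10^7.

Star A: p = 215 mas = 0.215″ → d = 1/p = 4.651 pc
Star A: M = m − 5 log₁₀ d + 5 = 13.59 − 5·0.6676 + 5 = 15.252
Star B: M = m − 5 log₁₀ d + 5 = 10.44 − 5·3.6618 + 5 = -2.869
ΔM = M_A − M_B = 15.252 − (-2.869) = 18.121; smaller M is more luminous → Star B.
L ratio = 10^(0.4 |ΔM|) = 10^7.249 = 1.772×10^7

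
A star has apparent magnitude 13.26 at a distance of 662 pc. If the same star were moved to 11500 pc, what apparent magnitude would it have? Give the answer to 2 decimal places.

Flux ∝ 1/d², so Δm = 5 log₁₀(d₂/d₁) = 5 log₁₀(11500/662) = 6.199
m₂ = m₁ + Δm = 13.26 + (6.199) = 19.459

m ≈ 19.46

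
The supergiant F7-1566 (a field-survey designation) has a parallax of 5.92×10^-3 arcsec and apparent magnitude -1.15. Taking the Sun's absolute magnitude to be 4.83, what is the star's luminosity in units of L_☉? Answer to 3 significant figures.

d = 1/p = 1/5.92×10^-3″ = 168.9 pc
M = m − 5 log₁₀ d + 5 = -1.15 − 5·2.2277 + 5 = -7.288
M − M_☉ = -7.288 − 4.83 = -12.118
L/L_☉ = 10^(−0.4 × -12.118) = 70360

L/L_☉ ≈ 70400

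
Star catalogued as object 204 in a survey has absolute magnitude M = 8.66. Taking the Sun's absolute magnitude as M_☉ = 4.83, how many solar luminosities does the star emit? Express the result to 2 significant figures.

M − M_☉ = 8.66 − 4.83 = 3.830
L/L_☉ = 10^(−0.4 (M − M_☉)) = 10^-1.532 = 0.02938

L/L_☉ ≈ 0.029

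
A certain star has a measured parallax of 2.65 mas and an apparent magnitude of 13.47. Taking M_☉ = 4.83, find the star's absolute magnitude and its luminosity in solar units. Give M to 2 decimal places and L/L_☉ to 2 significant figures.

d = 1/p = 1000/2.65 mas = 377.4 pc
M = m − 5 log₁₀ d + 5 = 13.47 − 5·2.5768 + 5 = 5.586
M − M_☉ = 5.586 − 4.83 = 0.756
L/L_☉ = 10^(−0.4 × 0.756) = 0.4983

M ≈ 5.59; L/L_☉ ≈ 0.50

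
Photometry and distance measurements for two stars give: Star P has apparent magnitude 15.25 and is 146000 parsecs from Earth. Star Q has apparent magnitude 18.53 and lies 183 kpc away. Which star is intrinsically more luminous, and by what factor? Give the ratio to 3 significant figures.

Star P: M = m − 5 log₁₀ d + 5 = 15.25 − 5·5.1644 + 5 = -5.572
Star Q: d = 183 kpc = 183000 pc
Star Q: M = m − 5 log₁₀ d + 5 = 18.53 − 5·5.2625 + 5 = -2.782
ΔM = M_P − M_Q = -5.572 − (-2.782) = -2.790; smaller M is more luminous → Star P.
L ratio = 10^(0.4 |ΔM|) = 10^1.116 = 13.06

Star P is more luminous, by a factor of 13.1.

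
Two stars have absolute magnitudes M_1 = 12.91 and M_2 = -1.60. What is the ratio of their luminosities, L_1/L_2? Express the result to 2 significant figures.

L_1/L_2 ≈ 1.6×10^-6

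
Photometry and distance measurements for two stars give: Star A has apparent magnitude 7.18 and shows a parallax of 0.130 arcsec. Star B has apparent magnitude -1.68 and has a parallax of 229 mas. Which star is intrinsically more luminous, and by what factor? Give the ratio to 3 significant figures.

Star B is more luminous, by a factor of 1130.

Star A: d = 1/p = 1/0.130″ = 7.692 pc
Star A: M = m − 5 log₁₀ d + 5 = 7.18 − 5·0.8861 + 5 = 7.750
Star B: p = 229 mas = 0.229″ → d = 1/p = 4.367 pc
Star B: M = m − 5 log₁₀ d + 5 = -1.68 − 5·0.6402 + 5 = 0.119
ΔM = M_A − M_B = 7.750 − (0.119) = 7.631; smaller M is more luminous → Star B.
L ratio = 10^(0.4 |ΔM|) = 10^3.052 = 1128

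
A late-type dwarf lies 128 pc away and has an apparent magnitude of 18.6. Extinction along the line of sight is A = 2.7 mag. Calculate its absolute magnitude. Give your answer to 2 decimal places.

M ≈ 10.36

5 log₁₀(d/10 pc) = 5 log₁₀(128.0) − 5 = 5.536
M = m − 5 log₁₀(d/10) − A = 18.6 − 5.536 − 2.7 = 10.364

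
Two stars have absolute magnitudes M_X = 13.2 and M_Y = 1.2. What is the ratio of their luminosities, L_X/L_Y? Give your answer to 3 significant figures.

L_X/L_Y ≈ 1.58×10^-5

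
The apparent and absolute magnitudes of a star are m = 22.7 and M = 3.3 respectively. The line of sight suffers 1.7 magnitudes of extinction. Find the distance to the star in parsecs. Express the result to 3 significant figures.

d ≈ 34700 pc

m − M = 5 log₁₀(d/10 pc) + A  ⇒  22.7 − (3.3) − 1.7 = 5 log₁₀(d/10)
17.700 = 5 log₁₀(d/10)
log₁₀ d = (m − M − A)/5 + 1 = 4.5400
d = 10^4.5400 = 34670 pc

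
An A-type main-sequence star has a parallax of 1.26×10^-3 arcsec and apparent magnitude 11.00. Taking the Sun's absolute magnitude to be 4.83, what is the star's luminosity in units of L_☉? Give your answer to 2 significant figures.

L/L_☉ ≈ 21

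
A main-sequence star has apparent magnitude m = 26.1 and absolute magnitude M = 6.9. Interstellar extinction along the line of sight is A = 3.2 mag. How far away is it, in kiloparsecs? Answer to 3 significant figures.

m − M = 5 log₁₀(d/10 pc) + A  ⇒  26.1 − (6.9) − 3.2 = 5 log₁₀(d/10)
16.000 = 5 log₁₀(d/10)
log₁₀ d = (m − M − A)/5 + 1 = 4.2000
d = 10^4.2000 = 15850 pc
= 15.85 kpc

d ≈ 15.8 kpc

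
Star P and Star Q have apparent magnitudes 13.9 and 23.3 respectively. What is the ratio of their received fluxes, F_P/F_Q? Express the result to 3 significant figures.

F_P/F_Q ≈ 5750

Magnitude difference = -9.4
Flux ratio = 10^(−0.4 Δm) = 10^(−0.4 × -9.4) = 10^3.760 = 5754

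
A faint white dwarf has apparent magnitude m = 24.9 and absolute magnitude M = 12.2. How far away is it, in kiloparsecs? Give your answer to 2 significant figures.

μ = m − M = 12.700
m − M = 5 log₁₀ d − 5
log₁₀ d = (m − M)/5 + 1 = 3.5400
d = 10^3.5400 = 3467 pc
= 3.467 kpc

d ≈ 3.5 kpc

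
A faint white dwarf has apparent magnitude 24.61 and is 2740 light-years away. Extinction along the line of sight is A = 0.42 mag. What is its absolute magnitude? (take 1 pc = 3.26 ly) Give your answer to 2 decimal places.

d = 2740 ly / 3.26 = 840.5 pc
5 log₁₀(d/10 pc) = 5 log₁₀(840.5) − 5 = 9.623
M = m − 5 log₁₀(d/10) − A = 24.61 − 9.623 − 0.42 = 14.567

M ≈ 14.57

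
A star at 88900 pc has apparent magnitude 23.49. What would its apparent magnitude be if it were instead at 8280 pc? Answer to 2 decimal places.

m ≈ 18.34

Flux ∝ 1/d², so Δm = 5 log₁₀(d₂/d₁) = 5 log₁₀(8280/88900) = -5.154
m₂ = m₁ + Δm = 23.49 + (-5.154) = 18.336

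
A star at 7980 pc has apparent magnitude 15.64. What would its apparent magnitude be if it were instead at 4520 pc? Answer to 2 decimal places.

Flux ∝ 1/d², so Δm = 5 log₁₀(d₂/d₁) = 5 log₁₀(4520/7980) = -1.234
m₂ = m₁ + Δm = 15.64 + (-1.234) = 14.406

m ≈ 14.41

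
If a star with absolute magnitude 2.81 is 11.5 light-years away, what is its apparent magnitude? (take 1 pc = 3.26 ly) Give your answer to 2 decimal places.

m ≈ 0.55

d = 11.5 ly / 3.26 = 3.528 pc
m = M + 5 log₁₀ d − 5 = 2.81 + 5·0.5475 − 5 = 0.547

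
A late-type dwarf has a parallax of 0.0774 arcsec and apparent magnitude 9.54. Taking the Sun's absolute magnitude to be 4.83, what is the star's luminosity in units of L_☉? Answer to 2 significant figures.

d = 1/p = 1/0.0774″ = 12.92 pc
M = m − 5 log₁₀ d + 5 = 9.54 − 5·1.1113 + 5 = 8.984
M − M_☉ = 8.984 − 4.83 = 4.154
L/L_☉ = 10^(−0.4 × 4.154) = 0.02180

L/L_☉ ≈ 0.022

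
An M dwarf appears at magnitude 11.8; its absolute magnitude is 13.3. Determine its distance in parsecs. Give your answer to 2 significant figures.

Distance modulus: m − M = 11.8 − (13.3) = -1.500
m − M = 5 log₁₀ d − 5
log₁₀ d = (m − M)/5 + 1 = 0.7000
d = 10^0.7000 = 5.012 pc

d ≈ 5.0 pc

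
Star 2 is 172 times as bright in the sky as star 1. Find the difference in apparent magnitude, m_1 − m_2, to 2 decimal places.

Pogson: Δm = −2.5 log₁₀(ratio) = −2.5 log₁₀(172) = −2.5 × 2.2355 = -5.589
Star 2 is brighter so has the smaller magnitude: m_1 − m_2 is positive.

m_1 − m_2 ≈ 5.59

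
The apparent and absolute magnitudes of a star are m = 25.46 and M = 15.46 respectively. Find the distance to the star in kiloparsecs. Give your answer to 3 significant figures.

d ≈ 1.00 kpc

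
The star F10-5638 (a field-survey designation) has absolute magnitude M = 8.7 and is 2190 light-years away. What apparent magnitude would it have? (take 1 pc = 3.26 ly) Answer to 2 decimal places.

d = 2190 ly / 3.26 = 671.8 pc
m = M + 5 log₁₀ d − 5 = 8.7 + 5·2.8272 − 5 = 17.836

m ≈ 17.84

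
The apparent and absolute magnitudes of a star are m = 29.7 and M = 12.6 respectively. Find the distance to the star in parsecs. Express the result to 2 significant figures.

d ≈ 26000 pc

μ = m − M = 17.100
m − M = 5 log₁₀ d − 5
log₁₀ d = (m − M)/5 + 1 = 4.4200
d = 10^4.4200 = 26300 pc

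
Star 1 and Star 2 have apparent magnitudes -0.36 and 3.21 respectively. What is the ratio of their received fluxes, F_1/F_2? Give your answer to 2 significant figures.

F_1/F_2 ≈ 27

Δm = -0.36 − (3.21) = -3.57
Flux ratio = 10^(−0.4 Δm) = 10^(−0.4 × -3.57) = 10^1.428 = 26.79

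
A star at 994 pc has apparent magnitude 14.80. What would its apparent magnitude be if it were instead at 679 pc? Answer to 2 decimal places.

m ≈ 13.97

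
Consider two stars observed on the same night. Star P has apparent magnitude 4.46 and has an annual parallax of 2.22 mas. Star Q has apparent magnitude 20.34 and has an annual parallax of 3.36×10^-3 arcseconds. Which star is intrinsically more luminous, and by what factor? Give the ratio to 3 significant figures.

Star P is more luminous, by a factor of 5.15×10^6.

Star P: p = 2.22 mas = 2.22×10^-3″ → d = 1/p = 450.5 pc
Star P: M = m − 5 log₁₀ d + 5 = 4.46 − 5·2.6536 + 5 = -3.808
Star Q: d = 1/p = 1/3.36×10^-3″ = 297.6 pc
Star Q: M = m − 5 log₁₀ d + 5 = 20.34 − 5·2.4737 + 5 = 12.972
ΔM = M_P − M_Q = -3.808 − (12.972) = -16.780; smaller M is more luminous → Star P.
L ratio = 10^(0.4 |ΔM|) = 10^6.712 = 5.152×10^6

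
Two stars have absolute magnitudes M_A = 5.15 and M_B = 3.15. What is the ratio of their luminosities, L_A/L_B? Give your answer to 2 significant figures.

L_A/L_B ≈ 0.16

ΔM = M_A − M_B = 2.00
L_A/L_B = 10^(−0.4 ΔM) = 10^-0.800 = 0.1585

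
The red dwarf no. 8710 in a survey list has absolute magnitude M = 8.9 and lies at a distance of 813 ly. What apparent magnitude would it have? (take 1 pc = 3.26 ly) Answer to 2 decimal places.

m ≈ 15.88

d = 813 ly / 3.26 = 249.4 pc
m = M + 5 log₁₀ d − 5 = 8.9 + 5·2.3969 − 5 = 15.884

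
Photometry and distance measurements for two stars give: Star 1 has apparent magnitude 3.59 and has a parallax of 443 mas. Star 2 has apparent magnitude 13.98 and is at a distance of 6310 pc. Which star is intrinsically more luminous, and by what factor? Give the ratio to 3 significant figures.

Star 2 is more luminous, by a factor of 546.

Star 1: p = 443 mas = 0.443″ → d = 1/p = 2.257 pc
Star 1: M = m − 5 log₁₀ d + 5 = 3.59 − 5·0.3536 + 5 = 6.822
Star 2: M = m − 5 log₁₀ d + 5 = 13.98 − 5·3.8000 + 5 = -0.020
ΔM = M_1 − M_2 = 6.822 − (-0.020) = 6.842; smaller M is more luminous → Star 2.
L ratio = 10^(0.4 |ΔM|) = 10^2.737 = 545.6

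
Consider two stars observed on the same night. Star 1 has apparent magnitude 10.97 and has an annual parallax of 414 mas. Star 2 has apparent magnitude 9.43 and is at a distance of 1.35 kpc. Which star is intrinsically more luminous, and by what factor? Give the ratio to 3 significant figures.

Star 2 is more luminous, by a factor of 1.29×10^6.

Star 1: p = 414 mas = 0.414″ → d = 1/p = 2.415 pc
Star 1: M = m − 5 log₁₀ d + 5 = 10.97 − 5·0.3830 + 5 = 14.055
Star 2: d = 1.35 kpc = 1350 pc
Star 2: M = m − 5 log₁₀ d + 5 = 9.43 − 5·3.1303 + 5 = -1.222
ΔM = M_1 − M_2 = 14.055 − (-1.222) = 15.277; smaller M is more luminous → Star 2.
L ratio = 10^(0.4 |ΔM|) = 10^6.111 = 1.290×10^6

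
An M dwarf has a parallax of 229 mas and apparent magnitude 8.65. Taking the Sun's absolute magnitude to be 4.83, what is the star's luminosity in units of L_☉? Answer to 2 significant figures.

d = 1/p = 1000/229 mas = 4.367 pc
M = m − 5 log₁₀ d + 5 = 8.65 − 5·0.6402 + 5 = 10.449
M − M_☉ = 10.449 − 4.83 = 5.619
L/L_☉ = 10^(−0.4 × 5.619) = 5.654×10^-3

L/L_☉ ≈ 5.7×10^-3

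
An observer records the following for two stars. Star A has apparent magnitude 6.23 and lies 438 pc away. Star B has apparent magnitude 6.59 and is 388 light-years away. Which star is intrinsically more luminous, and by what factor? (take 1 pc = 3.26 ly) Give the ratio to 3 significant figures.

Star A is more luminous, by a factor of 18.9.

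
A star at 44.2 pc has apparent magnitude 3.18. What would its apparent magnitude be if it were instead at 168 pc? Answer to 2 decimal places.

m ≈ 6.08

Flux ∝ 1/d², so Δm = 5 log₁₀(d₂/d₁) = 5 log₁₀(168/44.2) = 2.899
m₂ = m₁ + Δm = 3.18 + (2.899) = 6.079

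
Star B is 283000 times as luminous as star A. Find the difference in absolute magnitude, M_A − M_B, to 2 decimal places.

M_A − M_B ≈ 13.63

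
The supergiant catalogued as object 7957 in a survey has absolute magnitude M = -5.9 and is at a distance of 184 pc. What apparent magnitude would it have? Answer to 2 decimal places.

m ≈ 0.42

m = M + 5 log₁₀ d − 5 = -5.9 + 5·2.2648 − 5 = 0.424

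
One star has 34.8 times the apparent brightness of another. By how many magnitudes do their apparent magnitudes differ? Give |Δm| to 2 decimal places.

|Δm| ≈ 3.85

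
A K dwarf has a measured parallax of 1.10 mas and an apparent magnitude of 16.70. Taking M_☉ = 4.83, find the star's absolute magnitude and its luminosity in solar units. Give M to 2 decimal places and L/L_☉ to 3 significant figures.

M ≈ 6.91; L/L_☉ ≈ 0.148

d = 1/p = 1000/1.10 mas = 909.1 pc
M = m − 5 log₁₀ d + 5 = 16.70 − 5·2.9586 + 5 = 6.907
M − M_☉ = 6.907 − 4.83 = 2.077
L/L_☉ = 10^(−0.4 × 2.077) = 0.1476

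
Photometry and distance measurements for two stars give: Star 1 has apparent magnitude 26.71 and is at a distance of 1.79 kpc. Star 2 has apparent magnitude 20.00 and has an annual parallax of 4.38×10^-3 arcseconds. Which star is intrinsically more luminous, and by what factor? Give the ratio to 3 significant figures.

Star 1: d = 1.79 kpc = 1790 pc
Star 1: M = m − 5 log₁₀ d + 5 = 26.71 − 5·3.2529 + 5 = 15.446
Star 2: d = 1/p = 1/4.38×10^-3″ = 228.3 pc
Star 2: M = m − 5 log₁₀ d + 5 = 20.00 − 5·2.3585 + 5 = 13.207
ΔM = M_1 − M_2 = 15.446 − (13.207) = 2.238; smaller M is more luminous → Star 2.
L ratio = 10^(0.4 |ΔM|) = 10^0.895 = 7.859

Star 2 is more luminous, by a factor of 7.86.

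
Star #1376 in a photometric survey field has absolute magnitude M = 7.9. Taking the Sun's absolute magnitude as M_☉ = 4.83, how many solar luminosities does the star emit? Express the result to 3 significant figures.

M − M_☉ = 7.9 − 4.83 = 3.070
L/L_☉ = 10^(−0.4 (M − M_☉)) = 10^-1.228 = 0.05916

L/L_☉ ≈ 0.0592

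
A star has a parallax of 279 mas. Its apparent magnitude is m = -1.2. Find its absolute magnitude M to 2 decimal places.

M ≈ 1.03

p = 279 mas = 0.279″ → d = 1/p = 3.584 pc
5 log₁₀(d/10 pc) = 5 log₁₀(3.584) − 5 = -2.228
M = m − 5 log₁₀(d/10) = -1.2 + 2.228 = 1.028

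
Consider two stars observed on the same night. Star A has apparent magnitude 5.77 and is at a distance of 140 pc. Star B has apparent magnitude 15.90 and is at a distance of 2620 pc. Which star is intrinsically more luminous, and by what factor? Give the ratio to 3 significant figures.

Star A is more luminous, by a factor of 32.2.

Star A: M = m − 5 log₁₀ d + 5 = 5.77 − 5·2.1461 + 5 = 0.039
Star B: M = m − 5 log₁₀ d + 5 = 15.90 − 5·3.4183 + 5 = 3.808
ΔM = M_A − M_B = 0.039 − (3.808) = -3.769; smaller M is more luminous → Star A.
L ratio = 10^(0.4 |ΔM|) = 10^1.508 = 32.18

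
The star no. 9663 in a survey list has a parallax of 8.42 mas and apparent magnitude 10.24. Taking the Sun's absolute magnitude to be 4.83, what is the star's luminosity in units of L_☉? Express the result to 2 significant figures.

d = 1/p = 1000/8.42 mas = 118.8 pc
M = m − 5 log₁₀ d + 5 = 10.24 − 5·2.0747 + 5 = 4.867
M − M_☉ = 4.867 − 4.83 = 0.037
L/L_☉ = 10^(−0.4 × 0.037) = 0.9669

L/L_☉ ≈ 0.97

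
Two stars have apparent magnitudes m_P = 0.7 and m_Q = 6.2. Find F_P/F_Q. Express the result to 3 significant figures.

F_P/F_Q ≈ 158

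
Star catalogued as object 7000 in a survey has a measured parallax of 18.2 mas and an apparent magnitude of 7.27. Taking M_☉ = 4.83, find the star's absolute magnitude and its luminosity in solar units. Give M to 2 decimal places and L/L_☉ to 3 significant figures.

M ≈ 3.57; L/L_☉ ≈ 3.19

d = 1/p = 1000/18.2 mas = 54.95 pc
M = m − 5 log₁₀ d + 5 = 7.27 − 5·1.7399 + 5 = 3.570
M − M_☉ = 3.570 − 4.83 = -1.260
L/L_☉ = 10^(−0.4 × -1.260) = 3.190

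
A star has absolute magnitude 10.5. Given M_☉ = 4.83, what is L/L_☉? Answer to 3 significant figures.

M − M_☉ = 10.5 − 4.83 = 5.670
L/L_☉ = 10^(−0.4 (M − M_☉)) = 10^-2.268 = 5.395×10^-3

L/L_☉ ≈ 5.40×10^-3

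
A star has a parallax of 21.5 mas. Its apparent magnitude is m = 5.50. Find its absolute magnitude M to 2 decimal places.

M ≈ 2.16

p = 21.5 mas = 0.0215″ → d = 1/p = 46.51 pc
5 log₁₀(d/10 pc) = 5 log₁₀(46.51) − 5 = 3.338
M = m − 5 log₁₀(d/10) = 5.50 − 3.338 = 2.162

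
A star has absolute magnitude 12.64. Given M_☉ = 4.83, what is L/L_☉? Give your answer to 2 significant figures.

L/L_☉ ≈ 7.5×10^-4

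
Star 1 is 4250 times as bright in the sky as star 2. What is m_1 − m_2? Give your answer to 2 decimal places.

m_1 − m_2 ≈ -9.07

Pogson: Δm = −2.5 log₁₀(ratio) = −2.5 log₁₀(4250) = −2.5 × 3.6284 = -9.071
Star 1 is brighter, so it has the smaller magnitude: the difference is negative.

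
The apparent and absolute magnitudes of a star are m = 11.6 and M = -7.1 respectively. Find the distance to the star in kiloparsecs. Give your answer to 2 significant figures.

d ≈ 55 kpc

μ = m − M = 18.700
m − M = 5 log₁₀ d − 5
log₁₀ d = (m − M)/5 + 1 = 4.7400
d = 10^4.7400 = 54950 pc
= 54.95 kpc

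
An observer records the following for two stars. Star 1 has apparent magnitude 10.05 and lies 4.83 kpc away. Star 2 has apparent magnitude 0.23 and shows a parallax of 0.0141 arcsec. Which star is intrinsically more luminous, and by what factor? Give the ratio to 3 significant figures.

Star 2 is more luminous, by a factor of 1.83.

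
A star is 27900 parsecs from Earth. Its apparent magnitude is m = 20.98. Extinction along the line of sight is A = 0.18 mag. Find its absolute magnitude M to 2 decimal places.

5 log₁₀(d/10 pc) = 5 log₁₀(27900) − 5 = 17.228
M = m − 5 log₁₀(d/10) − A = 20.98 − 17.228 − 0.18 = 3.572

M ≈ 3.57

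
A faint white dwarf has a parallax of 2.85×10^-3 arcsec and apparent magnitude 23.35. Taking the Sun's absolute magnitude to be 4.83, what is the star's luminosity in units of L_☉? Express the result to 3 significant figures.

L/L_☉ ≈ 4.81×10^-5

d = 1/p = 1/2.85×10^-3″ = 350.9 pc
M = m − 5 log₁₀ d + 5 = 23.35 − 5·2.5452 + 5 = 15.624
M − M_☉ = 15.624 − 4.83 = 10.794
L/L_☉ = 10^(−0.4 × 10.794) = 4.812×10^-5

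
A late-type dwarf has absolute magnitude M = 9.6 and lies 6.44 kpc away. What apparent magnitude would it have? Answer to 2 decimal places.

m ≈ 23.64

d = 6.44 kpc = 6440 pc
m = M + 5 log₁₀ d − 5 = 9.6 + 5·3.8089 − 5 = 23.644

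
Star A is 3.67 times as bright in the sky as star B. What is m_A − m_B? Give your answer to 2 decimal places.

Pogson: Δm = −2.5 log₁₀(ratio) = −2.5 log₁₀(3.67) = −2.5 × 0.5647 = -1.412
Star A is brighter, so it has the smaller magnitude: the difference is negative.

m_A − m_B ≈ -1.41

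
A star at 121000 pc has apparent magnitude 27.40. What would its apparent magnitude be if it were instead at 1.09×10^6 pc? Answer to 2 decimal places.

m ≈ 32.17

Flux ∝ 1/d², so Δm = 5 log₁₀(d₂/d₁) = 5 log₁₀(1.09×10^6/121000) = 4.773
m₂ = m₁ + Δm = 27.40 + (4.773) = 32.173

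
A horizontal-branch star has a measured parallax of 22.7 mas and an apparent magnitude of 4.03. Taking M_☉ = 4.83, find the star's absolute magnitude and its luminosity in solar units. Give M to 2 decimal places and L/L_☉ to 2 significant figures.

M ≈ 0.81; L/L_☉ ≈ 41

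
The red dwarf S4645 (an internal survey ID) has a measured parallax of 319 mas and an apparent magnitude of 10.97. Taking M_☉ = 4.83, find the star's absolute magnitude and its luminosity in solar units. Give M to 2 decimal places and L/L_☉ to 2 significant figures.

M ≈ 13.49; L/L_☉ ≈ 3.4×10^-4

d = 1/p = 1000/319 mas = 3.135 pc
M = m − 5 log₁₀ d + 5 = 10.97 − 5·0.4962 + 5 = 13.489
M − M_☉ = 13.489 − 4.83 = 8.659
L/L_☉ = 10^(−0.4 × 8.659) = 3.439×10^-4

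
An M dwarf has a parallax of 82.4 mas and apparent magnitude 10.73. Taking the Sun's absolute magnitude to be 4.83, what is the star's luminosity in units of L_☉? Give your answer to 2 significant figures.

d = 1/p = 1000/82.4 mas = 12.14 pc
M = m − 5 log₁₀ d + 5 = 10.73 − 5·1.0841 + 5 = 10.310
M − M_☉ = 10.310 − 4.83 = 5.480
L/L_☉ = 10^(−0.4 × 5.480) = 6.429×10^-3

L/L_☉ ≈ 6.4×10^-3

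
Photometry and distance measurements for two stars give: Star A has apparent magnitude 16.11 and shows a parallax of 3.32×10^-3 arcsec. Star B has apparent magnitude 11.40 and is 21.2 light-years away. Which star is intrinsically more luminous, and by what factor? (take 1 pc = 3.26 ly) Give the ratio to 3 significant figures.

Star A: d = 1/p = 1/3.32×10^-3″ = 301.2 pc
Star A: M = m − 5 log₁₀ d + 5 = 16.11 − 5·2.4789 + 5 = 8.716
Star B: d = 21.2 ly / 3.26 = 6.503 pc
Star B: M = m − 5 log₁₀ d + 5 = 11.40 − 5·0.8131 + 5 = 12.334
ΔM = M_A − M_B = 8.716 − (12.334) = -3.619; smaller M is more luminous → Star A.
L ratio = 10^(0.4 |ΔM|) = 10^1.447 = 28.02

Star A is more luminous, by a factor of 28.0.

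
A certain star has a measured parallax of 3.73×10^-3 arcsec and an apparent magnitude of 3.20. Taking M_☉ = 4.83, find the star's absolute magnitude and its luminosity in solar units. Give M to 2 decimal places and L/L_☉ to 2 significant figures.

M ≈ -3.94; L/L_☉ ≈ 3200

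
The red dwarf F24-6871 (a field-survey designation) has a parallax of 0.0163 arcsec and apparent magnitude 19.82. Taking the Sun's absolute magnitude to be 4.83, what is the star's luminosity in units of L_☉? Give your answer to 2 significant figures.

d = 1/p = 1/0.0163″ = 61.35 pc
M = m − 5 log₁₀ d + 5 = 19.82 − 5·1.7878 + 5 = 15.881
M − M_☉ = 15.881 − 4.83 = 11.051
L/L_☉ = 10^(−0.4 × 11.051) = 3.799×10^-5

L/L_☉ ≈ 3.8×10^-5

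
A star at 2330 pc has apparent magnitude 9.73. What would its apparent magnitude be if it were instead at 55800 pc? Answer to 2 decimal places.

Flux ∝ 1/d², so Δm = 5 log₁₀(d₂/d₁) = 5 log₁₀(55800/2330) = 6.896
m₂ = m₁ + Δm = 9.73 + (6.896) = 16.626

m ≈ 16.63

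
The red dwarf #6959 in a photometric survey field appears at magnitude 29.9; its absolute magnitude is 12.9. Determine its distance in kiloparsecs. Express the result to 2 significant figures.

μ = m − M = 17.000
m − M = 5 log₁₀ d − 5
log₁₀ d = (m − M)/5 + 1 = 4.4000
d = 10^4.4000 = 25120 pc
= 25.12 kpc

d ≈ 25 kpc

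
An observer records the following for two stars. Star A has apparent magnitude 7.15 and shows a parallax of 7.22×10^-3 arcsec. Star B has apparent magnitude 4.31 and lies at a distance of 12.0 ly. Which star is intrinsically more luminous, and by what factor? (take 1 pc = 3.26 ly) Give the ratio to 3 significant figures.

Star A: d = 1/p = 1/7.22×10^-3″ = 138.5 pc
Star A: M = m − 5 log₁₀ d + 5 = 7.15 − 5·2.1415 + 5 = 1.443
Star B: d = 12.0 ly / 3.26 = 3.681 pc
Star B: M = m − 5 log₁₀ d + 5 = 4.31 − 5·0.5660 + 5 = 6.480
ΔM = M_A − M_B = 1.443 − (6.480) = -5.037; smaller M is more luminous → Star A.
L ratio = 10^(0.4 |ΔM|) = 10^2.015 = 103.5

Star A is more luminous, by a factor of 104.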